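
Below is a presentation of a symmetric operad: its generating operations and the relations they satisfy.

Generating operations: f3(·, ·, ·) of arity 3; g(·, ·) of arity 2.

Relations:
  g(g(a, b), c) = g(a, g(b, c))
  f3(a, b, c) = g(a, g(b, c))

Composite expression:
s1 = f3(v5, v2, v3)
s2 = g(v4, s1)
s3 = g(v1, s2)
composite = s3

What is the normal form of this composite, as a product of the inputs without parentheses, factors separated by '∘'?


v1 ∘ v4 ∘ v5 ∘ v2 ∘ v3


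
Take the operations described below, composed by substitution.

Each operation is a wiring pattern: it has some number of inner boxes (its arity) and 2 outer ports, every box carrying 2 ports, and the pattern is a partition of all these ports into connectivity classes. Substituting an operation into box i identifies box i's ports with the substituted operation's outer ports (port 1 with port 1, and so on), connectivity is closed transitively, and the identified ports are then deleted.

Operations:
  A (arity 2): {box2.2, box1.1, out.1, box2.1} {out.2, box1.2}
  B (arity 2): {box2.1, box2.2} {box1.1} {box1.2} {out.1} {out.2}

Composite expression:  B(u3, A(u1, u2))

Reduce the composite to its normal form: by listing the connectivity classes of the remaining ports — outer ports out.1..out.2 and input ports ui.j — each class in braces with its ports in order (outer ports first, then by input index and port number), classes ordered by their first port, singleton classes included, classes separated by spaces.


{out.1} {out.2} {u1.1, u1.2, u2.1, u2.2} {u3.1} {u3.2}

Substituting into B glues patterns; closure does the rest.
stage A: inputs (u1, u2), connectivity {out.1, u1.1, u2.1, u2.2} {out.2, u1.2}, out.j its boundary
stage B: inputs (u3, u1, u2), connectivity {out.1} {out.2} {u1.1, u1.2, u2.1, u2.2} {u3.1} {u3.2}, out.j its boundary


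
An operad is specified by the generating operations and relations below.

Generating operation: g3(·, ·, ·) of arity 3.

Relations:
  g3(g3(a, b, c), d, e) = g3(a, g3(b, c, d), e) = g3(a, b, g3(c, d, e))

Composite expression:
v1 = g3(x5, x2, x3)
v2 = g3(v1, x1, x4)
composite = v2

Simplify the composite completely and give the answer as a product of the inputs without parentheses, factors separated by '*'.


x5 * x2 * x3 * x1 * x4

Key point: g3 is associative — brackets drop, the x-order remains.
g3(x5, x2, x3) flattens to x5 * x2 * x3
g3(g3(x5, x2, x3), x1, x4) flattens to x5 * x2 * x3 * x1 * x4


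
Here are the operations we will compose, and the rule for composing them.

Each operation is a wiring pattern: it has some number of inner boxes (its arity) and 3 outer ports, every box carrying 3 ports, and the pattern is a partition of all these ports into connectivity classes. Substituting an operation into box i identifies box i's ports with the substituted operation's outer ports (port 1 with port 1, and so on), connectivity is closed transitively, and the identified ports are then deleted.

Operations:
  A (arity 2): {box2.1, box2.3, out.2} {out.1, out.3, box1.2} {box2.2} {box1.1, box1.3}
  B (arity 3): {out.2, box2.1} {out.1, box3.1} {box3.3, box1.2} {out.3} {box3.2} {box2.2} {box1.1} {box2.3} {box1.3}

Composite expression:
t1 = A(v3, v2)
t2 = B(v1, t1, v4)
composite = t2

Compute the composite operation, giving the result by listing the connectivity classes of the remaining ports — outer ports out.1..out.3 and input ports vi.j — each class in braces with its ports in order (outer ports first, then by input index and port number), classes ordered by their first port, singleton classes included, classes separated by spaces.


Substituting into B glues patterns; closure does the rest.
stage A: inputs (v3, v2), connectivity {out.1, out.3, v3.2} {out.2, v2.1, v2.3} {v2.2} {v3.1, v3.3}, out.j its boundary
stage B: inputs (v1, v3, v2, v4), connectivity {out.1, v4.1} {out.2, v3.2} {out.3} {v1.1} {v1.2, v4.3} {v1.3} {v2.1, v2.3} {v2.2} {v3.1, v3.3} {v4.2}, out.j its boundary

{out.1, v4.1} {out.2, v3.2} {out.3} {v1.1} {v1.2, v4.3} {v1.3} {v2.1, v2.3} {v2.2} {v3.1, v3.3} {v4.2}


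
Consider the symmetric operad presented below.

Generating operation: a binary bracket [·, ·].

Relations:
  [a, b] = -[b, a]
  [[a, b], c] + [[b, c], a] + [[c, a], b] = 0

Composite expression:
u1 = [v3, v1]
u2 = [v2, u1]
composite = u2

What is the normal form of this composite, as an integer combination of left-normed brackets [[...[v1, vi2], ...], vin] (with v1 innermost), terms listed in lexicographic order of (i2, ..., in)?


[[v1, v3], v2]

Left-normed coefficients sit on the v1-initial expansion words.
Composite bracket: [v2, [v3, v1]]
Each bracket splits as ab - ba, giving 4 signed words (2^2 = 4).
Only words starting with v1 matter:
  v1v3v2 appears with sign +1, giving the term +[[v1, v3], v2]


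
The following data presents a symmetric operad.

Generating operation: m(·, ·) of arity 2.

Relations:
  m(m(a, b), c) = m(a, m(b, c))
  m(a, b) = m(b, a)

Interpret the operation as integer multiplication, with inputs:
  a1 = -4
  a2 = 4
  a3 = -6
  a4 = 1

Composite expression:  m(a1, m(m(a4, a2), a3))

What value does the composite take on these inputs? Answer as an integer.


96

m(a4, a2) = 4
m(m(a4, a2), a3) = -24
m(a1, m(m(a4, a2), a3)) = 96


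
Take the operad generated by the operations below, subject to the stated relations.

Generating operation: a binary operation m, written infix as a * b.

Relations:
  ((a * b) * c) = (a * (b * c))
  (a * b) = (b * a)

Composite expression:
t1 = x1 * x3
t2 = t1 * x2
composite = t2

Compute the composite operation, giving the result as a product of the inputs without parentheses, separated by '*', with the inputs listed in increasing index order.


x1 * x2 * x3

Reordering under m is free, so list the x-inputs canonically.
(x1 * x3) collapses to x1 * x3
((x1 * x3) * x2) collapses to x1 * x3 * x2
reordering the factors by index: x1 * x2 * x3


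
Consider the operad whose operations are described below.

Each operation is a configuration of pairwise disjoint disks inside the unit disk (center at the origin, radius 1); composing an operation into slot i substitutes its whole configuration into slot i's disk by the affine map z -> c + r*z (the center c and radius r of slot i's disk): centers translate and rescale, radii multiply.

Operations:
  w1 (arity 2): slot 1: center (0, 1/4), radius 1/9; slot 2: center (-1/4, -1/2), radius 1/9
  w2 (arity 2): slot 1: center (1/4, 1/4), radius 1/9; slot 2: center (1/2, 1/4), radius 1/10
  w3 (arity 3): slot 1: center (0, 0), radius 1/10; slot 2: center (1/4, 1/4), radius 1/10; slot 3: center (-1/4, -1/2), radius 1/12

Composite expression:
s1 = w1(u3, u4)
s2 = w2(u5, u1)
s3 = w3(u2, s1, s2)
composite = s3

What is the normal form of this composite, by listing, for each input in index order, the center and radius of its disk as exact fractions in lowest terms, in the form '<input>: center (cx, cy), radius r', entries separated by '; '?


Follow each u-input down from w3: c' goes to c + r*c', radius to r*r'.
input u2: applying the 1 nested substitution gives center (0, 0), radius 1/10
input u3: applying the 2 nested substitutions gives center (1/4, 11/40), radius 1/90
input u4: applying the 2 nested substitutions gives center (9/40, 1/5), radius 1/90
input u5: applying the 2 nested substitutions gives center (-11/48, -23/48), radius 1/108
input u1: applying the 2 nested substitutions gives center (-5/24, -23/48), radius 1/120

u1: center (-5/24, -23/48), radius 1/120; u2: center (0, 0), radius 1/10; u3: center (1/4, 11/40), radius 1/90; u4: center (9/40, 1/5), radius 1/90; u5: center (-11/48, -23/48), radius 1/108


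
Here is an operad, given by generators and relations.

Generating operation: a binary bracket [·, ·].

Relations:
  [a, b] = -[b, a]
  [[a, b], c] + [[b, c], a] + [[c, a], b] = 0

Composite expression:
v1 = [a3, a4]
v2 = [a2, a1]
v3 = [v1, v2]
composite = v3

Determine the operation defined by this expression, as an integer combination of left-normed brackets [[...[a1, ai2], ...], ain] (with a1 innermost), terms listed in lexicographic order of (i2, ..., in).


Antisymmetry and Jacobi reduce to a1-anchored left-normed brackets.
Composite bracket: [[a3, a4], [a2, a1]]
Expanding via [a, b] = ab - ba: 8 signed words (2^3 = 8).
The a1-initial words carry the normal form:
  the word a1a2a3a4 carries sign +1 and contributes +[[[a1, a2], a3], a4]
  the word a1a2a4a3 carries sign -1 and contributes -[[[a1, a2], a4], a3]

[[[a1, a2], a3], a4] - [[[a1, a2], a4], a3]


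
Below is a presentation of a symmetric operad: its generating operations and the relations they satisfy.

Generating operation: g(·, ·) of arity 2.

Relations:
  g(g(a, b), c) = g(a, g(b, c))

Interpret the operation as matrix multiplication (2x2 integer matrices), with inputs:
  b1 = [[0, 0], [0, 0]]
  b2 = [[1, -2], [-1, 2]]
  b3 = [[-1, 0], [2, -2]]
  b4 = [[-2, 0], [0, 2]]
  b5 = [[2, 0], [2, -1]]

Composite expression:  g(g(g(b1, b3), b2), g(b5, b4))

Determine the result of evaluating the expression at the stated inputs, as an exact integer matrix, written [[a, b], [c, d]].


[[0, 0], [0, 0]]

g(b1, b3) = [[0, 0], [0, 0]]
g(g(b1, b3), b2) = [[0, 0], [0, 0]]
g(b5, b4) = [[-4, 0], [-4, -2]]
g(g(g(b1, b3), b2), g(b5, b4)) = [[0, 0], [0, 0]]


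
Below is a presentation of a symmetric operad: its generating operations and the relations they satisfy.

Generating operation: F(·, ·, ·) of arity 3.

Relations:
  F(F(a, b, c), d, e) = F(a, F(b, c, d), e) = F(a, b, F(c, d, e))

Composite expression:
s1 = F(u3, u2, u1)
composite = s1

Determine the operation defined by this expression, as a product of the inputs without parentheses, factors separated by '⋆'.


Associativity of F dissolves the nesting; only the u-input order survives.
F(u3, u2, u1) flattens to u3 ⋆ u2 ⋆ u1

u3 ⋆ u2 ⋆ u1


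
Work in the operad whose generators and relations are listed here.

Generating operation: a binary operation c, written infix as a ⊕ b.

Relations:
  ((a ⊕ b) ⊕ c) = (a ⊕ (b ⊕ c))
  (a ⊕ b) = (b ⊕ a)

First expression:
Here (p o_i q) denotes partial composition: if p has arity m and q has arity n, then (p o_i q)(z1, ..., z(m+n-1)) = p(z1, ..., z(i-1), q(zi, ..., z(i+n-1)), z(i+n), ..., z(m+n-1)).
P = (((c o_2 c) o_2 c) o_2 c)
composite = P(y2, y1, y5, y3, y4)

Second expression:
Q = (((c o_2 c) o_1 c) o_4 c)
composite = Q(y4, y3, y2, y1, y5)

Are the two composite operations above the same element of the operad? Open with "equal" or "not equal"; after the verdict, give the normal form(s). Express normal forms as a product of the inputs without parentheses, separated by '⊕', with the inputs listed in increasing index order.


equal: each reduces to y1 ⊕ y2 ⊕ y3 ⊕ y4 ⊕ y5

The first expression, normalized: y1 ⊕ y2 ⊕ y3 ⊕ y4 ⊕ y5
The second expression, normalized: y1 ⊕ y2 ⊕ y3 ⊕ y4 ⊕ y5
The forms coincide; equal.


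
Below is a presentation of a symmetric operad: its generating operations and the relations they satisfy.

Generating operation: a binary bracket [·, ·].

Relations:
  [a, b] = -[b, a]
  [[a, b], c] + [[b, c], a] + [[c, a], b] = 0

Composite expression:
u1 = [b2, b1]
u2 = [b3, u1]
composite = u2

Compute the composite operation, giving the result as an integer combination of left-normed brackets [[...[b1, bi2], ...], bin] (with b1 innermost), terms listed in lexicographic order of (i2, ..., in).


[[b1, b2], b3]

In the tensor algebra, words opening b1 carry the b1-anchored form.
Composite bracket: [b3, [b2, b1]]
Under [a, b] = ab - ba we get 4 signed associative words (2^2 = 4).
Only words starting with b1 matter:
  b1b2b3 appears with sign +1, giving the term +[[b1, b2], b3]


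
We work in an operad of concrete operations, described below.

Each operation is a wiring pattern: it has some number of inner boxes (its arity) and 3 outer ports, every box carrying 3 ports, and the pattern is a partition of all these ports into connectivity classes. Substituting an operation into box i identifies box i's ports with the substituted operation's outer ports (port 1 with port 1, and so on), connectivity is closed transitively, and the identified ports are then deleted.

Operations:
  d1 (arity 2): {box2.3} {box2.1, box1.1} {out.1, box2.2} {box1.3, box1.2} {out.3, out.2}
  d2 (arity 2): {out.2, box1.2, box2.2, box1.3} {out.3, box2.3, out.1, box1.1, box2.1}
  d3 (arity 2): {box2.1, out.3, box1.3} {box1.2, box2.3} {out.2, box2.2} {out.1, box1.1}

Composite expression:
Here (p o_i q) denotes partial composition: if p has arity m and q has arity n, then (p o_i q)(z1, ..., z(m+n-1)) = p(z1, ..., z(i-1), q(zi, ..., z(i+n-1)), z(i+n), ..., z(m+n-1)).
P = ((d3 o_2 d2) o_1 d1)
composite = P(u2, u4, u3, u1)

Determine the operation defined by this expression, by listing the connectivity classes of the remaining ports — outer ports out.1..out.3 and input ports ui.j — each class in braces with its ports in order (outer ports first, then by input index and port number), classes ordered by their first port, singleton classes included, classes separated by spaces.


Reachability decides: close wires over d3-identified ports.
the subtree at d1 composes to {out.1, u4.2} {out.2, out.3} {u2.1, u4.1} {u2.2, u2.3} {u4.3} on (u2, u4); out.j = own outer ports
the subtree at d2 composes to {out.1, out.3, u1.1, u1.3, u3.1} {out.2, u1.2, u3.2, u3.3} on (u3, u1); out.j = own outer ports
the subtree at d3 composes to {out.1, u4.2} {out.2, u1.2, u3.2, u3.3} {out.3, u1.1, u1.3, u3.1} {u2.1, u4.1} {u2.2, u2.3} {u4.3} on (u2, u4, u3, u1); out.j = own outer ports

{out.1, u4.2} {out.2, u1.2, u3.2, u3.3} {out.3, u1.1, u1.3, u3.1} {u2.1, u4.1} {u2.2, u2.3} {u4.3}


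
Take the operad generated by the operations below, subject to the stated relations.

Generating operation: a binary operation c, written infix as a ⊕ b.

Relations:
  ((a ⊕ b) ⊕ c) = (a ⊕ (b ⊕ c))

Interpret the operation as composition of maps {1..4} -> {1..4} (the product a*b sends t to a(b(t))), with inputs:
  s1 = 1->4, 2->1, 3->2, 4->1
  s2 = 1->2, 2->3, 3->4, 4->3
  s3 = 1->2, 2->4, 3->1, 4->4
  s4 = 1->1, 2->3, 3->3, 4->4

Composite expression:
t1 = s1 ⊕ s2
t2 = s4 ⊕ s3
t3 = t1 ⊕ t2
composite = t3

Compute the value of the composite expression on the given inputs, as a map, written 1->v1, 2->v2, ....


1->1, 2->2, 3->1, 4->2

(s1 ⊕ s2) = 1->1, 2->2, 3->1, 4->2
(s4 ⊕ s3) = 1->3, 2->4, 3->1, 4->4
((s1 ⊕ s2) ⊕ (s4 ⊕ s3)) = 1->1, 2->2, 3->1, 4->2


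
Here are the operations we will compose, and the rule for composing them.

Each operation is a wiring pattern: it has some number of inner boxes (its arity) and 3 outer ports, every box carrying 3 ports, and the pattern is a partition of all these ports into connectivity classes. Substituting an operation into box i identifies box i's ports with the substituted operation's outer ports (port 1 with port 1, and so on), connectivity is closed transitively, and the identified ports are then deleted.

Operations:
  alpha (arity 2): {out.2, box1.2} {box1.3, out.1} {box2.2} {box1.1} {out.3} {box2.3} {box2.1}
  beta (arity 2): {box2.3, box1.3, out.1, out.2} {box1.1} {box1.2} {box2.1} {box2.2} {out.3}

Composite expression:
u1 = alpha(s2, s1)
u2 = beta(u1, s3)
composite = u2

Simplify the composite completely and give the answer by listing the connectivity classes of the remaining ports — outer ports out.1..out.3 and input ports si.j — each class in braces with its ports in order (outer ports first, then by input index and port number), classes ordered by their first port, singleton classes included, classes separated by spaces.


Two ports join when wires chain via beta-identified ports.
after alpha, the pattern on (s2, s1) reads {out.1, s2.3} {out.2, s2.2} {out.3} {s1.1} {s1.2} {s1.3} {s2.1} (out.j = its outer ports)
after beta, the pattern on (s2, s1, s3) reads {out.1, out.2, s3.3} {out.3} {s1.1} {s1.2} {s1.3} {s2.1} {s2.2} {s2.3} {s3.1} {s3.2} (out.j = its outer ports)

{out.1, out.2, s3.3} {out.3} {s1.1} {s1.2} {s1.3} {s2.1} {s2.2} {s2.3} {s3.1} {s3.2}


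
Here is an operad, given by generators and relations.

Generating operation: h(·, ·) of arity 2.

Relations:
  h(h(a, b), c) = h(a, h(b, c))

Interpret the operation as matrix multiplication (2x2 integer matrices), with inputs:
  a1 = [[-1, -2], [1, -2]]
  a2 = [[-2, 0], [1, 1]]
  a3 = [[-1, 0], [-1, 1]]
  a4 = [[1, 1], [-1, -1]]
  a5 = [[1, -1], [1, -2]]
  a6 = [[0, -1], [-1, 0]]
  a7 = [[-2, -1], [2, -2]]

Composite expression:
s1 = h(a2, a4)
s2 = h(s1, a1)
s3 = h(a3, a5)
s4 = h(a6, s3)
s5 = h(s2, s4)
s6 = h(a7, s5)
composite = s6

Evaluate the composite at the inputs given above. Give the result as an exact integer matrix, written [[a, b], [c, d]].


h(a2, a4) = [[-2, -2], [0, 0]]
h(h(a2, a4), a1) = [[0, 8], [0, 0]]
h(a3, a5) = [[-1, 1], [0, -1]]
h(a6, h(a3, a5)) = [[0, 1], [1, -1]]
h(h(h(a2, a4), a1), h(a6, h(a3, a5))) = [[8, -8], [0, 0]]
h(a7, h(h(h(a2, a4), a1), h(a6, h(a3, a5)))) = [[-16, 16], [16, -16]]

[[-16, 16], [16, -16]]


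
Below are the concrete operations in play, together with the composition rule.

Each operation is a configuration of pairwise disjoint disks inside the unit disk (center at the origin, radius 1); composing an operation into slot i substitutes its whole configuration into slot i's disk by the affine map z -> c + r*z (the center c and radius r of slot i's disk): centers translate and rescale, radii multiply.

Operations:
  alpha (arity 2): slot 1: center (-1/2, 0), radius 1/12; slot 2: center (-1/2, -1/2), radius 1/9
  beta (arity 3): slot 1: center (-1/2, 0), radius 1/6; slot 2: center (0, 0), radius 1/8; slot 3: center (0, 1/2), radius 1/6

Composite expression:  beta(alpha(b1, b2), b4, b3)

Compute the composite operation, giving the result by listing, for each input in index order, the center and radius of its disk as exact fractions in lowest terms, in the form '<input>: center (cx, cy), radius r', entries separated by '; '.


b1: center (-7/12, 0), radius 1/72; b2: center (-7/12, -1/12), radius 1/54; b3: center (0, 1/2), radius 1/6; b4: center (0, 0), radius 1/8

Only the slot chain above each b matters under beta; compose those maps.
for b1, the 2-step affine chain lands on center (-7/12, 0), radius 1/72
for b2, the 2-step affine chain lands on center (-7/12, -1/12), radius 1/54
for b4, the 1-step affine chain lands on center (0, 0), radius 1/8
for b3, the 1-step affine chain lands on center (0, 1/2), radius 1/6


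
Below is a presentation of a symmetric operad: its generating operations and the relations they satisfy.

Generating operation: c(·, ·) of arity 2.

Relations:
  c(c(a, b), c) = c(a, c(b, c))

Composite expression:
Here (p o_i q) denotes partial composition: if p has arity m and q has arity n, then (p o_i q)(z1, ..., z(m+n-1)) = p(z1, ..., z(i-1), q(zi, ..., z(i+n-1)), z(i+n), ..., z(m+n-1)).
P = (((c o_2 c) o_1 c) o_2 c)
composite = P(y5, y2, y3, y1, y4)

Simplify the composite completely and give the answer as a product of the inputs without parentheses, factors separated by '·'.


y5 · y2 · y3 · y1 · y4

All parenthesizations of c agree; list the y-inputs left to right.
c(y2, y3) unparenthesizes to y2 · y3
c(y5, c(y2, y3)) unparenthesizes to y5 · y2 · y3
c(y1, y4) unparenthesizes to y1 · y4
c(c(y5, c(y2, y3)), c(y1, y4)) unparenthesizes to y5 · y2 · y3 · y1 · y4


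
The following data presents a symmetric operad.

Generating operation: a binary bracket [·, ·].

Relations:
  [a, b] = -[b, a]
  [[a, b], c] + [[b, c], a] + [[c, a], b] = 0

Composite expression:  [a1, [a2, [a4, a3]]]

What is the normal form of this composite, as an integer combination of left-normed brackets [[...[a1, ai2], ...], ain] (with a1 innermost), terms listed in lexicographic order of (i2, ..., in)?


A multilinear Lie element is pinned by a1-initial words (a1 innermost).
Composite bracket: [a1, [a2, [a4, a3]]]
Applying ab - ba throughout gives 8 signed words (2^3 = 8).
Collect the words opening with a1:
  word a1a2a3a4 has sign -1, contributing -[[[a1, a2], a3], a4]
  word a1a2a4a3 has sign +1, contributing +[[[a1, a2], a4], a3]
  word a1a3a4a2 has sign +1, contributing +[[[a1, a3], a4], a2]
  word a1a4a3a2 has sign -1, contributing -[[[a1, a4], a3], a2]

-[[[a1, a2], a3], a4] + [[[a1, a2], a4], a3] + [[[a1, a3], a4], a2] - [[[a1, a4], a3], a2]


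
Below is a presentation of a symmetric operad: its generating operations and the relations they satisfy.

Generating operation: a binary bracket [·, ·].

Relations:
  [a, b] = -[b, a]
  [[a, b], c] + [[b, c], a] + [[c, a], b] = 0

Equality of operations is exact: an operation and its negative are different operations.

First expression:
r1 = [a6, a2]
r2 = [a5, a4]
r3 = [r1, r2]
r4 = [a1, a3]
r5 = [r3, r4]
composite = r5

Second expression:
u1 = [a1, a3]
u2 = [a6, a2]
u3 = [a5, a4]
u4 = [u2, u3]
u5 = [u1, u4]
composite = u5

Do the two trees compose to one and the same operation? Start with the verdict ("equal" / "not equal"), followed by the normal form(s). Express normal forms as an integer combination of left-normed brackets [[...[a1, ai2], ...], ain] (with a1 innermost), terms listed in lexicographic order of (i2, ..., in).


Normal form of the first expression: -[[[[[a1, a3], a2], a6], a4], a5] + [[[[[a1, a3], a2], a6], a5], a4] + [[[[[a1, a3], a4], a5], a2], a6] - [[[[[a1, a3], a4], a5], a6], a2] - [[[[[a1, a3], a5], a4], a2], a6] + [[[[[a1, a3], a5], a4], a6], a2] + [[[[[a1, a3], a6], a2], a4], a5] - [[[[[a1, a3], a6], a2], a5], a4]
Normal form of the second expression: [[[[[a1, a3], a2], a6], a4], a5] - [[[[[a1, a3], a2], a6], a5], a4] - [[[[[a1, a3], a4], a5], a2], a6] + [[[[[a1, a3], a4], a5], a6], a2] + [[[[[a1, a3], a5], a4], a2], a6] - [[[[[a1, a3], a5], a4], a6], a2] - [[[[[a1, a3], a6], a2], a4], a5] + [[[[[a1, a3], a6], a2], a5], a4]
Different reductions; not equal.

not equal; first: -[[[[[a1, a3], a2], a6], a4], a5] + [[[[[a1, a3], a2], a6], a5], a4] + [[[[[a1, a3], a4], a5], a2], a6] - [[[[[a1, a3], a4], a5], a6], a2] - [[[[[a1, a3], a5], a4], a2], a6] + [[[[[a1, a3], a5], a4], a6], a2] + [[[[[a1, a3], a6], a2], a4], a5] - [[[[[a1, a3], a6], a2], a5], a4]; second: [[[[[a1, a3], a2], a6], a4], a5] - [[[[[a1, a3], a2], a6], a5], a4] - [[[[[a1, a3], a4], a5], a2], a6] + [[[[[a1, a3], a4], a5], a6], a2] + [[[[[a1, a3], a5], a4], a2], a6] - [[[[[a1, a3], a5], a4], a6], a2] - [[[[[a1, a3], a6], a2], a4], a5] + [[[[[a1, a3], a6], a2], a5], a4]


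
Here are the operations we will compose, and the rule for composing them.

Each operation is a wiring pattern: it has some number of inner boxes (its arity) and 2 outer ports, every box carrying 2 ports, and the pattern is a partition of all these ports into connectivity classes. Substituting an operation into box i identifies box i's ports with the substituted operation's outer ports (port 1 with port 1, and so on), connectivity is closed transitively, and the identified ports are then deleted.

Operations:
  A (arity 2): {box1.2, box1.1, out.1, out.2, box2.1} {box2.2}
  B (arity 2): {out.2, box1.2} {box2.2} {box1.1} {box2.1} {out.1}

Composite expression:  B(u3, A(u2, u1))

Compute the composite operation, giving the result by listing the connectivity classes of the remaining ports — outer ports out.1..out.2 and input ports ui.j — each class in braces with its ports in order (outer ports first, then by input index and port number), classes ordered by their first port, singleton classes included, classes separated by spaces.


After gluing at B, chains via deleted ports link the u-ports.
after A, the pattern on (u2, u1) reads {out.1, out.2, u1.1, u2.1, u2.2} {u1.2} (out.j = its outer ports)
after B, the pattern on (u3, u2, u1) reads {out.1} {out.2, u3.2} {u1.1, u2.1, u2.2} {u1.2} {u3.1} (out.j = its outer ports)

{out.1} {out.2, u3.2} {u1.1, u2.1, u2.2} {u1.2} {u3.1}


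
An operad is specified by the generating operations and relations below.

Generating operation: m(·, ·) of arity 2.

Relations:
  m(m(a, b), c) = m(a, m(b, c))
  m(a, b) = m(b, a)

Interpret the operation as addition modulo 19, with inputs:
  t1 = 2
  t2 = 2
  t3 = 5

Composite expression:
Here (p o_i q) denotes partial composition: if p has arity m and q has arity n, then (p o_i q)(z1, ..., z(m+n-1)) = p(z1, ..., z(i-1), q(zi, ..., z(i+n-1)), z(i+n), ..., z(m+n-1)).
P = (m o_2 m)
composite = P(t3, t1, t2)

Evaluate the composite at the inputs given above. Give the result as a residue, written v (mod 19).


9 (mod 19)

m(t1, t2) = 4
m(t3, m(t1, t2)) = 9


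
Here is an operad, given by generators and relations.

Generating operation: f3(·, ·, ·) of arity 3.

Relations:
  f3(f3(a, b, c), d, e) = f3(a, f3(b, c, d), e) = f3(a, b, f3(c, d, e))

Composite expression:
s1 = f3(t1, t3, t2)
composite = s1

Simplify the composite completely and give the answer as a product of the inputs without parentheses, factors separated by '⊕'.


t1 ⊕ t3 ⊕ t2

Under associativity of f3, the answer is the t's in reading order.
f3(t1, t3, t2) flattens to t1 ⊕ t3 ⊕ t2


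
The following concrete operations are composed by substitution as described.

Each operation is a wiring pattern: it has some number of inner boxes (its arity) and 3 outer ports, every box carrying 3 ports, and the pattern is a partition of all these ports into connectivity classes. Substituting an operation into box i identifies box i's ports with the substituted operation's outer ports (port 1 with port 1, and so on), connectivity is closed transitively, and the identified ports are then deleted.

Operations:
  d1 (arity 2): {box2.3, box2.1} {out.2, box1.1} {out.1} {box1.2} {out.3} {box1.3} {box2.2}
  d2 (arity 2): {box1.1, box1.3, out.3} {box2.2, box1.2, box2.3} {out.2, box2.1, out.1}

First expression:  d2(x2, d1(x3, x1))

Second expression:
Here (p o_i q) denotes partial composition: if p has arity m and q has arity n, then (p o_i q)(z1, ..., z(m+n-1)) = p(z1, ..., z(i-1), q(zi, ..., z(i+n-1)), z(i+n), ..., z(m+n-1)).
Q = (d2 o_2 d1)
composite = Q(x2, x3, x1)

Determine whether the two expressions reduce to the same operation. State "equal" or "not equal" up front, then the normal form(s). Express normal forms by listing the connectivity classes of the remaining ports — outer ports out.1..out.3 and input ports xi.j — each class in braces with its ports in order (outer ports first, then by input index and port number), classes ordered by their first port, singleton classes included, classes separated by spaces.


equal: each reduces to {out.1, out.2} {out.3, x2.1, x2.3} {x1.1, x1.3} {x1.2} {x2.2, x3.1} {x3.2} {x3.3}


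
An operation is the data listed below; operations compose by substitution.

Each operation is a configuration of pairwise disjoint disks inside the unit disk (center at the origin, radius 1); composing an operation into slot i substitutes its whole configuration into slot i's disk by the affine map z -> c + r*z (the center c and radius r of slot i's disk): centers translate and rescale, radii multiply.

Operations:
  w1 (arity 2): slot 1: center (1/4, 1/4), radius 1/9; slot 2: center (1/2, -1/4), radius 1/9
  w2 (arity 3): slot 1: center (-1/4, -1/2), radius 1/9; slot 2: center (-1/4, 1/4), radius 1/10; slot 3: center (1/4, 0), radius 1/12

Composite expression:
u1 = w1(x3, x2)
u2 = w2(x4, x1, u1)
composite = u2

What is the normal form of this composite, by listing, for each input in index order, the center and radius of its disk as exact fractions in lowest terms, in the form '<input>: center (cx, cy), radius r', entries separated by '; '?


x1: center (-1/4, 1/4), radius 1/10; x2: center (7/24, -1/48), radius 1/108; x3: center (13/48, 1/48), radius 1/108; x4: center (-1/4, -1/2), radius 1/9

Follow each x-input down from w2: c' goes to c + r*c', radius to r*r'.
x4 passes through 1 substitution, ending at center (-1/4, -1/2), radius 1/9
x1 passes through 1 substitution, ending at center (-1/4, 1/4), radius 1/10
x3 passes through 2 substitutions, ending at center (13/48, 1/48), radius 1/108
x2 passes through 2 substitutions, ending at center (7/24, -1/48), radius 1/108


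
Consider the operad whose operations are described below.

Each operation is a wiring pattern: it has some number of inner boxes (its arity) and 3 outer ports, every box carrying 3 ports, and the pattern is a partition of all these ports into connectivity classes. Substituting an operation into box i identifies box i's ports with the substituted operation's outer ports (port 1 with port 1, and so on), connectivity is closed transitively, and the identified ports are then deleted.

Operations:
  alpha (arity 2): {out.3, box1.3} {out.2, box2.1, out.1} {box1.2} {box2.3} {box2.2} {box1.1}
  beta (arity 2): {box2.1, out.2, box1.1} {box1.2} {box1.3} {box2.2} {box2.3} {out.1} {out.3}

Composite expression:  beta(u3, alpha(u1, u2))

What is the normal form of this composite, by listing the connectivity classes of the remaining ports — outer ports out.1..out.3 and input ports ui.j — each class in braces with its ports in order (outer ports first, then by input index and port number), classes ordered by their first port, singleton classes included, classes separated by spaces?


{out.1} {out.2, u2.1, u3.1} {out.3} {u1.1} {u1.2} {u1.3} {u2.2} {u2.3} {u3.2} {u3.3}

Treat the ports identified at beta as solder joints: merge, then drop.
after alpha, the pattern on (u1, u2) reads {out.1, out.2, u2.1} {out.3, u1.3} {u1.1} {u1.2} {u2.2} {u2.3} (out.j = its outer ports)
after beta, the pattern on (u3, u1, u2) reads {out.1} {out.2, u2.1, u3.1} {out.3} {u1.1} {u1.2} {u1.3} {u2.2} {u2.3} {u3.2} {u3.3} (out.j = its outer ports)


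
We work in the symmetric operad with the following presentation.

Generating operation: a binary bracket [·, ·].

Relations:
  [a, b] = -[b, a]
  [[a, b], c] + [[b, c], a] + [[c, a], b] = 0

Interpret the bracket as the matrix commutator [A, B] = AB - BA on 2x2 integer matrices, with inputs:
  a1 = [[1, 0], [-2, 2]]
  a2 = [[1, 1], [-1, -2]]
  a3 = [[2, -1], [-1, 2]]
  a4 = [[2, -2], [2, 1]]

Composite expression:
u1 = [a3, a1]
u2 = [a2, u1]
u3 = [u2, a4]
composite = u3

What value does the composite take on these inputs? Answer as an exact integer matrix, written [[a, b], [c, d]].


[a3, a1] = [[2, -1], [1, -2]]
[a2, [a3, a1]] = [[0, -7], [-7, 0]]
[[a2, [a3, a1]], a4] = [[-28, 7], [-7, 28]]

[[-28, 7], [-7, 28]]


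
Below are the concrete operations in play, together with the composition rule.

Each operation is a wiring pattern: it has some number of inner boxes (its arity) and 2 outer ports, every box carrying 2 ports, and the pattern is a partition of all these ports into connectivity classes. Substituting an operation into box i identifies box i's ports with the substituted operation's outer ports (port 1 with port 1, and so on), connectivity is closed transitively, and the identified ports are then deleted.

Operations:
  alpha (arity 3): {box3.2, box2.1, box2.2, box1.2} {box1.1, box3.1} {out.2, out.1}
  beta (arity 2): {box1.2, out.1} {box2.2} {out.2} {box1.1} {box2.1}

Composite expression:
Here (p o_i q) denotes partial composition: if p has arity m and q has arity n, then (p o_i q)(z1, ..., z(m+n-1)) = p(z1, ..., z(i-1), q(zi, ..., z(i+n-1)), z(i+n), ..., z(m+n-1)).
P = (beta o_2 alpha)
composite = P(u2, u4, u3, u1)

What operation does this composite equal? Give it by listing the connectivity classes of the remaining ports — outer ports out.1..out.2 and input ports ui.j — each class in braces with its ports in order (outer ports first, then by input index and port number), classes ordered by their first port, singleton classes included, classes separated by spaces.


Substituting into beta glues patterns; closure does the rest.
alpha over (u4, u3, u1) gives {out.1, out.2} {u1.1, u4.1} {u1.2, u3.1, u3.2, u4.2}, out.j being that stage's outer ports
beta over (u2, u4, u3, u1) gives {out.1, u2.2} {out.2} {u1.1, u4.1} {u1.2, u3.1, u3.2, u4.2} {u2.1}, out.j being that stage's outer ports

{out.1, u2.2} {out.2} {u1.1, u4.1} {u1.2, u3.1, u3.2, u4.2} {u2.1}


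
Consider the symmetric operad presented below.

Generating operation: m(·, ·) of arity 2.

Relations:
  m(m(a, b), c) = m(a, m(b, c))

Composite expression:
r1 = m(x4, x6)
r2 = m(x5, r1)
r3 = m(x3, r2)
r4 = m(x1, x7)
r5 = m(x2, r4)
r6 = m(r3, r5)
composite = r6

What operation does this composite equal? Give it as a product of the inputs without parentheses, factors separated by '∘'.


x3 ∘ x5 ∘ x4 ∘ x6 ∘ x2 ∘ x1 ∘ x7

Key point: m is associative — brackets drop, the x-order remains.
m(x4, x6) collapses to x4 ∘ x6
m(x5, m(x4, x6)) collapses to x5 ∘ x4 ∘ x6
m(x3, m(x5, m(x4, x6))) collapses to x3 ∘ x5 ∘ x4 ∘ x6
m(x1, x7) collapses to x1 ∘ x7
m(x2, m(x1, x7)) collapses to x2 ∘ x1 ∘ x7
m(m(x3, m(x5, m(x4, x6))), m(x2, m(x1, x7))) collapses to x3 ∘ x5 ∘ x4 ∘ x6 ∘ x2 ∘ x1 ∘ x7


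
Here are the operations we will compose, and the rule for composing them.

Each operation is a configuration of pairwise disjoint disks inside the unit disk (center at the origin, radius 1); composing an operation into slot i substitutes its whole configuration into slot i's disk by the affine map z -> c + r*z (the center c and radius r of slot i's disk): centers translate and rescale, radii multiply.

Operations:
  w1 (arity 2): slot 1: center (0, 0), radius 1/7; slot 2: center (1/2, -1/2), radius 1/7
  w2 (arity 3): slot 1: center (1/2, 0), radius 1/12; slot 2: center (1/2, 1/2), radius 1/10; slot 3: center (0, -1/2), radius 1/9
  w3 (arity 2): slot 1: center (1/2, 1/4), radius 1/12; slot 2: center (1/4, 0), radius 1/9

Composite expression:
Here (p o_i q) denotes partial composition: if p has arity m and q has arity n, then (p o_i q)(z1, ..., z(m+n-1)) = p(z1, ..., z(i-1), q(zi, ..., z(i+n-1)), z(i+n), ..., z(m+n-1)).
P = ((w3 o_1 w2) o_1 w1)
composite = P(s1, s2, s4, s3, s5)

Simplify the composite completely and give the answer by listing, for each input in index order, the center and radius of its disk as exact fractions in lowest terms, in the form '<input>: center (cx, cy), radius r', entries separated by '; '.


s1: center (13/24, 1/4), radius 1/1008; s2: center (157/288, 71/288), radius 1/1008; s3: center (1/2, 5/24), radius 1/108; s4: center (13/24, 7/24), radius 1/120; s5: center (1/4, 0), radius 1/9


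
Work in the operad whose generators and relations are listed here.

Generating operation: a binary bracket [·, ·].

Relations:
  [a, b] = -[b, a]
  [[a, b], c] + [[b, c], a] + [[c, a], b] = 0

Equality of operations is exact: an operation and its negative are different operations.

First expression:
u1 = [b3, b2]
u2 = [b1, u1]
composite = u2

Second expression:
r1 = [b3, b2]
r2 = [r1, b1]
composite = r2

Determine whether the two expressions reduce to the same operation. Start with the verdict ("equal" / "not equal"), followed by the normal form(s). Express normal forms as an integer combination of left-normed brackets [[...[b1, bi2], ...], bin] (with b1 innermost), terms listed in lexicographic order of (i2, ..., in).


The first expression, normalized: -[[b1, b2], b3] + [[b1, b3], b2]
The second expression, normalized: [[b1, b2], b3] - [[b1, b3], b2]
They disagree, so not equal.

not equal; first: -[[b1, b2], b3] + [[b1, b3], b2]; second: [[b1, b2], b3] - [[b1, b3], b2]


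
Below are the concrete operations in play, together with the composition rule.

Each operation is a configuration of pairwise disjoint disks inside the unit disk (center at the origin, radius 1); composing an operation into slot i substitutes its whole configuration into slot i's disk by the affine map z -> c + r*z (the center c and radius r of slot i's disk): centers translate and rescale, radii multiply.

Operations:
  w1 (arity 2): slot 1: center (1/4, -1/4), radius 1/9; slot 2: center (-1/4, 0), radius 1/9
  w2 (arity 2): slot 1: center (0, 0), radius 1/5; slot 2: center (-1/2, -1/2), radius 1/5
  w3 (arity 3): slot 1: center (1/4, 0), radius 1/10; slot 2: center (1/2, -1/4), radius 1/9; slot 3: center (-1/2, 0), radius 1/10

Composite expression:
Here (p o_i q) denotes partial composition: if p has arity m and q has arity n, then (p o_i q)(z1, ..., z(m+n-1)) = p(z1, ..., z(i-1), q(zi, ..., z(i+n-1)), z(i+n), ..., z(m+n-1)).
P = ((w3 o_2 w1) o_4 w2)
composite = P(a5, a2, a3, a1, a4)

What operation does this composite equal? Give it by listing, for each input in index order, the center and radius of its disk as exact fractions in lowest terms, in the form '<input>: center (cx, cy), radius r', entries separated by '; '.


a1: center (-1/2, 0), radius 1/50; a2: center (19/36, -5/18), radius 1/81; a3: center (17/36, -1/4), radius 1/81; a4: center (-11/20, -1/20), radius 1/50; a5: center (1/4, 0), radius 1/10

Each a-disk chains the slot maps above it in w3; radii multiply.
tracing a5 down its 1-map path: center (1/4, 0), radius 1/10
tracing a2 down its 2-map path: center (19/36, -5/18), radius 1/81
tracing a3 down its 2-map path: center (17/36, -1/4), radius 1/81
tracing a1 down its 2-map path: center (-1/2, 0), radius 1/50
tracing a4 down its 2-map path: center (-11/20, -1/20), radius 1/50


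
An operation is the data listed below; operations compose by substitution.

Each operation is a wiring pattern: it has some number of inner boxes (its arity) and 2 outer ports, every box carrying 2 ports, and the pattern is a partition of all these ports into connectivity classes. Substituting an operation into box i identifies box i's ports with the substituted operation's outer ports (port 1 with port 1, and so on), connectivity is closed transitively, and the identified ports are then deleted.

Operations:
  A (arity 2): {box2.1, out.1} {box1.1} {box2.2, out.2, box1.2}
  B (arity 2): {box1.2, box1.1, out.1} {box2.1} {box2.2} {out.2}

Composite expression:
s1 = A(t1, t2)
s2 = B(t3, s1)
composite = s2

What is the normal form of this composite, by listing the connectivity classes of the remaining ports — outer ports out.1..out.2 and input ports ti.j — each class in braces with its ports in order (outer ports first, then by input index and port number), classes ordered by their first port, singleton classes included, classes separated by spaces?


{out.1, t3.1, t3.2} {out.2} {t1.1} {t1.2, t2.2} {t2.1}

Substituting into B glues patterns; closure does the rest.
after A, the pattern on (t1, t2) reads {out.1, t2.1} {out.2, t1.2, t2.2} {t1.1} (out.j = its outer ports)
after B, the pattern on (t3, t1, t2) reads {out.1, t3.1, t3.2} {out.2} {t1.1} {t1.2, t2.2} {t2.1} (out.j = its outer ports)


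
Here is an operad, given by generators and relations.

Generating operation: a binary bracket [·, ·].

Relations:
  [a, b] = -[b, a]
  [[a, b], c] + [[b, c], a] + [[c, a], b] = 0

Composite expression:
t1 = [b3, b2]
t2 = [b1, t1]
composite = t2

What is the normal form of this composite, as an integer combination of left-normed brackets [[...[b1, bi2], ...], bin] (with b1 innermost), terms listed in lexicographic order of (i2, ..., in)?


Expand each bracket as ab - ba; the b1-initial words give the coefficients.
Composite bracket: [b1, [b3, b2]]
Expanding via [a, b] = ab - ba: 4 signed words (2^2 = 4).
Keep just the words that open with b1:
  the word b1b2b3 carries sign -1 and contributes -[[b1, b2], b3]
  the word b1b3b2 carries sign +1 and contributes +[[b1, b3], b2]

-[[b1, b2], b3] + [[b1, b3], b2]


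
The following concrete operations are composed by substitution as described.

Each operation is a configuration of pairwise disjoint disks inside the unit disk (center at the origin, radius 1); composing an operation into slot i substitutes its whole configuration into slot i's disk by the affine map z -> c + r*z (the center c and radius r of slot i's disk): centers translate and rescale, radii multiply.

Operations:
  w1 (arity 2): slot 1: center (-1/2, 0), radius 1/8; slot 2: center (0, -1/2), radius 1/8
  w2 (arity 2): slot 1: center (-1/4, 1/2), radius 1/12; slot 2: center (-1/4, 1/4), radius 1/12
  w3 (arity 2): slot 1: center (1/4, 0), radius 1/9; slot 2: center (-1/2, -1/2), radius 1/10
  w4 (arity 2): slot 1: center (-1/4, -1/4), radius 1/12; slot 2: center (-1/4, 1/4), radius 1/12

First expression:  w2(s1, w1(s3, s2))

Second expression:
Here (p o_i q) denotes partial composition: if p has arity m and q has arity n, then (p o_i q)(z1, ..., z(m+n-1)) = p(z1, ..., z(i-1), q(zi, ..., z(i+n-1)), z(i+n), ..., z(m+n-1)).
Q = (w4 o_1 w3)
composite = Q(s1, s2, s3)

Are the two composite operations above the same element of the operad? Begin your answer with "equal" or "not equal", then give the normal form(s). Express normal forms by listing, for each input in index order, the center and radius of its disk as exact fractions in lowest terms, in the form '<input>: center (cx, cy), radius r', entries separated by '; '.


not equal; first: s1: center (-1/4, 1/2), radius 1/12; s2: center (-1/4, 5/24), radius 1/96; s3: center (-7/24, 1/4), radius 1/96; second: s1: center (-11/48, -1/4), radius 1/108; s2: center (-7/24, -7/24), radius 1/120; s3: center (-1/4, 1/4), radius 1/12
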